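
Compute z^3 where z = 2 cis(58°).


r^3 = 2^3 = 8
n*theta = 3*58° = 174° = 174° (mod 360)
a = 8*cos(174°) = -7.9562
b = 8*sin(174°) = 0.8362

8 cis(174°) = -7.9562 + 0.8362i


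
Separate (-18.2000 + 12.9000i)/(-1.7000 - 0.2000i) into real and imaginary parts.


Multiply by conjugate: (-18.2000 + 12.9000i)(-1.7000 + 0.2000i) / ((-1.7)^2 + (-0.2)^2)
Numerator real = -18.2*(-1.7) + 12.9*(-0.2) = 28.36
Numerator imag = 12.9*(-1.7) - (-18.2)*(-0.2) = -25.57
Denominator = 2.93
Re(z) = 28.36/2.93 = 9.6792
Im(z) = -25.57/2.93 = -8.7270

Re(z) = 9.6792, Im(z) = -8.7270


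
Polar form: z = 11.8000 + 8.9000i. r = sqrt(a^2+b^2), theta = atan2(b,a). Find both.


r = sqrt(139.24+79.21) = sqrt(218.45) = 14.7801
theta = atan2(8.9, 11.8) = 37.0250 degrees

r = 14.7801, theta = 37.0250 degrees


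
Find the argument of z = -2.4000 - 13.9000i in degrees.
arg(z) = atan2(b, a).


Re = -2.4, Im = -13.9
arg = atan2(-13.9, -2.4) = -99.7962 degrees

arg(z) = -99.7962 degrees


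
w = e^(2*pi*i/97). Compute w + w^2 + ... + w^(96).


With w = e^(2*pi*i/97), all 97 of the 97th roots of unity w^0 = 1, w, ..., w^(96) sum to 0: 1 + w + ... + w^(96) = (1 - w^97)/(1 - w) = 0 since w^97 = 1, w ≠ 1.
Removing the root 1: w + w^2 + ... + w^(96) = 0 - 1 = -1

Sum = -1


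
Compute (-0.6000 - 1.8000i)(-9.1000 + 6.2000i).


Real = -0.6*(-9.1) - (-1.8)*6.2 = 5.46 - (-11.16) = 16.62
Imag = -0.6*6.2 - (9.1)*(-1.8) = -3.72 + 16.38 = 12.66

16.6200 + 12.6600i


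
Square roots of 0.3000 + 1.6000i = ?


|z| = sqrt(0.09+2.56) = 1.6279
sqrt((|z|+a)/2) = sqrt((1.6279+0.3)/2) = sqrt(0.9639) = 0.9818
sqrt((|z|-a)/2) = sqrt((1.6279-0.3)/2) = sqrt(0.6639) = 0.8148

±(0.9818 + 0.8148i) i.e. 0.9818 + 0.8148i and -0.9818 - 0.8148i


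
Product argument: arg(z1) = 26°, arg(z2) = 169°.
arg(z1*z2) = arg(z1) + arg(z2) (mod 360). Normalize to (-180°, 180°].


arg(z1*z2) = 26° + 169° = 195°
Normalized to (-180°, 180°]: -165°

-165°


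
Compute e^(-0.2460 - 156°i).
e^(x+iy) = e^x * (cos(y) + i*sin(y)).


e^-0.2460 = 0.7819
cos(-156°) = -0.9135
sin(-156°) = -0.4067
Real = 0.7819*(-0.9135) = -0.7143
Imag = 0.7819*(-0.4067) = -0.3180

-0.7143 - 0.3180i


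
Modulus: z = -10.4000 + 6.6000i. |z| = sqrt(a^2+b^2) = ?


|z| = sqrt((-10.4)^2 + 6.6^2) = sqrt(108.16 + 43.56) = sqrt(151.72) = 12.3175

|z| = 12.3175


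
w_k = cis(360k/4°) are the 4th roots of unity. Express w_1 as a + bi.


Angle = 360*1/4 = 90°
a = cos(90°) = 0
b = sin(90°) = 1.0000

0 + 1.0000i


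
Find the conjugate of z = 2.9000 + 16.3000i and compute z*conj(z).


z_bar = 2.9000 - 16.3000i
z*z_bar = 2.9^2 + 16.3^2 = 8.41 + 265.69 = 274.1

z_bar = 2.9000 - 16.3000i, z*z_bar = 274.1


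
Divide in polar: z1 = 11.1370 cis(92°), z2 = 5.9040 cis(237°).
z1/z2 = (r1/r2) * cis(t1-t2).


r = 11.1370 / 5.9040 = 1.8863
theta = 92° - 237° = -145° = 215° (mod 360)

1.8863 cis(215°)


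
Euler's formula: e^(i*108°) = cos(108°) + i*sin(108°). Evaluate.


cos(108°) = -0.3090
sin(108°) = 0.9511

e^(i*108°) = -0.3090 + 0.9511i


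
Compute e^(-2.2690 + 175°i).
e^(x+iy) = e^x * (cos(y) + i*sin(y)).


e^-2.2690 = 0.1034
cos(175°) = -0.9962
sin(175°) = 0.0872
Real = 0.1034*(-0.9962) = -0.1030
Imag = 0.1034*0.0872 = 0.0090

-0.1030 + 0.0090i


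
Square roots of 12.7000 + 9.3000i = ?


|z| = sqrt(161.29+86.49) = 15.7410
sqrt((|z|+a)/2) = sqrt((15.7410+12.7)/2) = sqrt(14.2205) = 3.7710
sqrt((|z|-a)/2) = sqrt((15.7410-12.7)/2) = sqrt(1.5205) = 1.2331

±(3.7710 + 1.2331i) i.e. 3.7710 + 1.2331i and -3.7710 - 1.2331i


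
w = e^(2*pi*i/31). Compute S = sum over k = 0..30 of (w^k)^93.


The roots are w_k = w^k with w = e^(2*pi*i/31), and (w^k)^93 = (w^93)^k.
So S = 1 + u + u^2 + ... + u^(30) with u = w^93.
93 = 3*31 + 0, so 93 is a multiple of 31 and u = (w^31)^3 = 1.
Every one of the 31 terms equals 1: S = 31

S = 31


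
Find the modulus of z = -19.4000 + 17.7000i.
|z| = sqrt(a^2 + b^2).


|z| = sqrt((-19.4)^2 + 17.7^2) = sqrt(376.36 + 313.29) = sqrt(689.65) = 26.2612

|z| = 26.2612


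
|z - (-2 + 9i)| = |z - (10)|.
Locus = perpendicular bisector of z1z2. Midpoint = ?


Equal distances means the locus is the perpendicular bisector of z1 and z2.
Midpoint = ((-2+10)/2, (9+0)/2) = (4.0000, 4.5000)

Perpendicular bisector through (4.0000, 4.5000)


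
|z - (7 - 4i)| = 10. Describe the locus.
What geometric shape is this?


|z - z0| = r is a circle with center z0 and radius r.
Center = (7, -4), radius = 10

Circle with center (7, -4) and radius 10


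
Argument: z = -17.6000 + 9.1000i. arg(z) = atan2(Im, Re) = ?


Re = -17.6, Im = 9.1
arg = atan2(9.1, -17.6) = 152.6590 degrees

arg(z) = 152.6590 degrees


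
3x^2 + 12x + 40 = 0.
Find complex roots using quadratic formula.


disc = 12^2 - 4*3*40 = 144 - 480 = -336
sqrt(|disc|) = sqrt(336) = 18.3303
Real part = -12/(2*3) = -2.0000
Imag part = 18.3303/(2*3) = 3.0551

-2.0000 ± 3.0551i


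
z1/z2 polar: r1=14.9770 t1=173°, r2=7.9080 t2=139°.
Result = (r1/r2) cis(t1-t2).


r = 14.9770 / 7.9080 = 1.8939
theta = 173° - 139° = 34° = 34° (mod 360)

1.8939 cis(34°)


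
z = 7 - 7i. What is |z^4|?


|z| = sqrt(49+49) = sqrt(98) = 9.8995
|z^4| = |z|^4 = (sqrt(98))^4 = 98^2 = 9604

|z^4| = 9604


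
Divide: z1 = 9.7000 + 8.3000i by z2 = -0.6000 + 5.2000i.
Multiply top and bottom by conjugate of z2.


Conjugate of z2 = -0.6000 - 5.2000i
Numerator: (9.7000 + 8.3000i)(-0.6000 - 5.2000i) = 37.3400 - 55.4200i
Denominator: (-0.6)^2 + 5.2^2 = 27.4
Result = (37.3400 - 55.4200i)/27.4

1.3628 - 2.0226i


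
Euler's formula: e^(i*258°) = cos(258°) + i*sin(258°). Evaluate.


cos(258°) = -0.2079
sin(258°) = -0.9781

e^(i*258°) = -0.2079 - 0.9781i


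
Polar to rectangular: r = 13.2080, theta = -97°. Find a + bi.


a = 13.2080*cos(-97°) = 13.2080*(-0.12187) = -1.6097
b = 13.2080*sin(-97°) = 13.2080*(-0.992546) = -13.1095

-1.6097 - 13.1095i


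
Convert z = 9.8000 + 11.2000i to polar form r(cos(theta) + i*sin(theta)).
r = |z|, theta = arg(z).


r = sqrt(96.04+125.44) = sqrt(221.48) = 14.8822
theta = atan2(11.2, 9.8) = 48.8141 degrees

r = 14.8822, theta = 48.8141 degrees


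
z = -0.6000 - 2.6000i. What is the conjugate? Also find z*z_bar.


z_bar = -0.6000 + 2.6000i
z*z_bar = (-0.6)^2 + (-2.6)^2 = 0.36 + 6.76 = 7.12

z_bar = -0.6000 + 2.6000i, z*z_bar = 7.12


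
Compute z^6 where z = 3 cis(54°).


r^6 = 3^6 = 729
n*theta = 6*54° = 324° = 324° (mod 360)
a = 729*cos(324°) = 589.7734
b = 729*sin(324°) = -428.4954

729 cis(324°) = 589.7734 - 428.4954i


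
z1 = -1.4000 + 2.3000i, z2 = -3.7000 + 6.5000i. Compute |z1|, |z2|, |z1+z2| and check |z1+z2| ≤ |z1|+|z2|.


|z1| = sqrt((-1.4)^2 + 2.3^2) = sqrt(7.25) = 2.6926
|z2| = sqrt((-3.7)^2 + 6.5^2) = sqrt(55.94) = 7.4793
z1+z2 = -5.1000 + 8.8000i
|z1+z2| = sqrt(103.45) = 10.1710
|z1|+|z2| = 2.6926 + 7.4793 = 10.1719

|z1+z2| = 10.1710 ≤ |z1|+|z2| = 10.1719 (verified)


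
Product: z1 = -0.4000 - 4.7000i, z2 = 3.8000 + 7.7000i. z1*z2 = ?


Real = -0.4*3.8 - (-4.7)*7.7 = -1.52 - (-36.19) = 34.67
Imag = -0.4*7.7 + 3.8*(-4.7) = -3.08 - (17.86) = -20.94

34.6700 - 20.9400i


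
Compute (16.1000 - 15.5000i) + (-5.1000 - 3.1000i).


Real: 16.1 - 5.1 = 11
Imag: -15.5 - 3.1 = -18.6

11.0000 - 18.6000i


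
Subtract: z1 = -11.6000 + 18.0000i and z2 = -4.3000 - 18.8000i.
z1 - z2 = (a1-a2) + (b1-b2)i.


Real: -11.6 + 4.3 = -7.3
Imag: 18 + 18.8 = 36.8

-7.3000 + 36.8000i


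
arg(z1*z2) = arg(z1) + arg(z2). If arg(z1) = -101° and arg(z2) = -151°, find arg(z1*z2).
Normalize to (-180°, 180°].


arg(z1*z2) = -101° - 151° = -252°
Normalized to (-180°, 180°]: 108°

108°


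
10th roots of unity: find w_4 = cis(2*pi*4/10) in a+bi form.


Angle = 360*4/10 = 144°
a = cos(144°) = -0.8090
b = sin(144°) = 0.5878

-0.8090 + 0.5878i


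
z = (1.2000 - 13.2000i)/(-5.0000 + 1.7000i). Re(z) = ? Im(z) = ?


Multiply by conjugate: (1.2000 - 13.2000i)(-5.0000 - 1.7000i) / ((-5)^2 + 1.7^2)
Numerator real = 1.2*(-5) - (13.2)*1.7 = -28.44
Numerator imag = -13.2*(-5) - 1.2*1.7 = 63.96
Denominator = 27.89
Re(z) = -28.44/27.89 = -1.0197
Im(z) = 63.96/27.89 = 2.2933

Re(z) = -1.0197, Im(z) = 2.2933


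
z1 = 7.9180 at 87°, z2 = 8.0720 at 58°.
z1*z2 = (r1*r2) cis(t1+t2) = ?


r = 7.9180 * 8.0720 = 63.9141
theta = 87° + 58° = 145° = 145° (mod 360)

63.9141 cis(145°)


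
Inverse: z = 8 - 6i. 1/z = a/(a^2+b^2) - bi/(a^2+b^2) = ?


|z|^2 = 64+36 = 100
1/z = (8 + 6i)/100

1/z = 0.0800 + 0.0600i


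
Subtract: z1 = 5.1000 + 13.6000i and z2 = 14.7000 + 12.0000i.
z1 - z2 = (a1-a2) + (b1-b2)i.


Real: 5.1 - 14.7 = -9.6
Imag: 13.6 - 12 = 1.6

-9.6000 + 1.6000i


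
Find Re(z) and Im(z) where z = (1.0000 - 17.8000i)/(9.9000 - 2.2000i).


Multiply by conjugate: (1.0000 - 17.8000i)(9.9000 + 2.2000i) / (9.9^2 + (-2.2)^2)
Numerator real = 1*9.9 - (17.8)*(-2.2) = 49.06
Numerator imag = -17.8*9.9 - 1*(-2.2) = -174.02
Denominator = 102.85
Re(z) = 49.06/102.85 = 0.4770
Im(z) = -174.02/102.85 = -1.6920

Re(z) = 0.4770, Im(z) = -1.6920


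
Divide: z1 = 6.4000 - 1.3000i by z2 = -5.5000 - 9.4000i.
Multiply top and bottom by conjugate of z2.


Conjugate of z2 = -5.5000 + 9.4000i
Numerator: (6.4000 - 1.3000i)(-5.5000 + 9.4000i) = -22.9800 + 67.3100i
Denominator: (-5.5)^2 + (-9.4)^2 = 118.61
Result = (-22.9800 + 67.3100i)/118.61

-0.1937 + 0.5675i


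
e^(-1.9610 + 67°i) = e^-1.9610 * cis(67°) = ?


e^-1.9610 = 0.1407
cos(67°) = 0.3907
sin(67°) = 0.9205
Real = 0.1407*0.3907 = 0.0550
Imag = 0.1407*0.9205 = 0.1295

0.0550 + 0.1295i


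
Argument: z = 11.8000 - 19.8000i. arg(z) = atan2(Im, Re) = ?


Re = 11.8, Im = -19.8
arg = atan2(-19.8, 11.8) = -59.2068 degrees

arg(z) = -59.2068 degrees


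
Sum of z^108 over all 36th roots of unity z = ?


The roots are w_k = w^k with w = e^(2*pi*i/36), and (w^k)^108 = (w^108)^k.
So S = 1 + u + u^2 + ... + u^(35) with u = w^108.
108 = 3*36 + 0, so 108 is a multiple of 36 and u = (w^36)^3 = 1.
Every one of the 36 terms equals 1: S = 36

S = 36


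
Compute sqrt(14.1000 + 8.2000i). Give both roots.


|z| = sqrt(198.81+67.24) = 16.3110
sqrt((|z|+a)/2) = sqrt((16.3110+14.1)/2) = sqrt(15.2055) = 3.8994
sqrt((|z|-a)/2) = sqrt((16.3110-14.1)/2) = sqrt(1.1055) = 1.0514

±(3.8994 + 1.0514i) i.e. 3.8994 + 1.0514i and -3.8994 - 1.0514i


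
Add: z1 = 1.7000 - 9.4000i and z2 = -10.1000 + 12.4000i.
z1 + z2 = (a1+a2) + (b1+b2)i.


Real: 1.7 - 10.1 = -8.4
Imag: -9.4 + 12.4 = 3

-8.4000 + 3.0000i


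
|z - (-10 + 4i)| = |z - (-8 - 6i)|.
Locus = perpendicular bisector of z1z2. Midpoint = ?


Equal distances means the locus is the perpendicular bisector of z1 and z2.
Midpoint = ((-10+(-8))/2, (4+(-6))/2) = (-9.0000, -1.0000)

Perpendicular bisector through (-9.0000, -1.0000)


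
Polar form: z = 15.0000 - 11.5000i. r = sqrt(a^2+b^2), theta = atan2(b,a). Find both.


r = sqrt(225+132.25) = sqrt(357.25) = 18.9011
theta = atan2(-11.5, 15) = -37.4762 degrees

r = 18.9011, theta = -37.4762 degrees


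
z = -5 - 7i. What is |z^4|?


|z| = sqrt(25+49) = sqrt(74) = 8.6023
|z^4| = |z|^4 = (sqrt(74))^4 = 74^2 = 5476

|z^4| = 5476


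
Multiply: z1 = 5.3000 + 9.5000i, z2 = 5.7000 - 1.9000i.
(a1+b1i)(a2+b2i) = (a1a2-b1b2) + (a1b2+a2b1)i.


Real = 5.3*5.7 - 9.5*(-1.9) = 30.21 - (-18.05) = 48.26
Imag = 5.3*(-1.9) + 5.7*9.5 = -10.07 + 54.15 = 44.08

48.2600 + 44.0800i


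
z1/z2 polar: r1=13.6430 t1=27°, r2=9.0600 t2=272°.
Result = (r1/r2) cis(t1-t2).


r = 13.6430 / 9.0600 = 1.5058
theta = 27° - 272° = -245° = 115° (mod 360)

1.5058 cis(115°)


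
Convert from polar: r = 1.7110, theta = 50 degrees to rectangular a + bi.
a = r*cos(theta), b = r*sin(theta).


a = 1.7110*cos(50°) = 1.7110*0.6428 = 1.0998
b = 1.7110*sin(50°) = 1.7110*0.76604 = 1.3107

1.0998 + 1.3107i


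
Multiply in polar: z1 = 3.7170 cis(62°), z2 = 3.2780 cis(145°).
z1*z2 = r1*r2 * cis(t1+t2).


r = 3.7170 * 3.2780 = 12.1843
theta = 62° + 145° = 207° = 207° (mod 360)

12.1843 cis(207°)


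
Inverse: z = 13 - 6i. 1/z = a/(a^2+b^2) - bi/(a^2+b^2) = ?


|z|^2 = 169+36 = 205
1/z = (13 + 6i)/205

1/z = 0.0634 + 0.0293i


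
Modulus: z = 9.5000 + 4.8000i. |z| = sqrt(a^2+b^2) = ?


|z| = sqrt(9.5^2 + 4.8^2) = sqrt(90.25 + 23.04) = sqrt(113.29) = 10.6438

|z| = 10.6438


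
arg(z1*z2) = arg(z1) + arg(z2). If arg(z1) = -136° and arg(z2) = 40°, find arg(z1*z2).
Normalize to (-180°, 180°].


arg(z1*z2) = -136° + 40° = -96°
Normalized to (-180°, 180°]: -96°

-96°


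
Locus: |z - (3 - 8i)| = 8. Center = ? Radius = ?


|z - z0| = r is a circle with center z0 and radius r.
Center = (3, -8), radius = 8

Circle with center (3, -8) and radius 8


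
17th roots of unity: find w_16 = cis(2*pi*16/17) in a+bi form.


Angle = 360*16/17 = 338.8235°
a = cos(338.8235°) = 0.9325
b = sin(338.8235°) = -0.3612

0.9325 - 0.3612i


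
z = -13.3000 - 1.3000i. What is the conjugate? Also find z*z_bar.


z_bar = -13.3000 + 1.3000i
z*z_bar = (-13.3)^2 + (-1.3)^2 = 176.89 + 1.69 = 178.58

z_bar = -13.3000 + 1.3000i, z*z_bar = 178.58


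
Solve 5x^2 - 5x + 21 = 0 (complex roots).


disc = (-5)^2 - 4*5*21 = 25 - 420 = -395
sqrt(|disc|) = sqrt(395) = 19.8746
Real part = 5/(2*5) = 0.5000
Imag part = 19.8746/(2*5) = 1.9875

0.5000 ± 1.9875i


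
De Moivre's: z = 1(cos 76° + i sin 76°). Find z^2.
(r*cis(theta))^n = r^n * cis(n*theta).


r^2 = 1^2 = 1
n*theta = 2*76° = 152° = 152° (mod 360)
a = 1*cos(152°) = -0.8829
b = 1*sin(152°) = 0.4695

1 cis(152°) = -0.8829 + 0.4695i


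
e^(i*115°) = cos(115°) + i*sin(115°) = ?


cos(115°) = -0.4226
sin(115°) = 0.9063

e^(i*115°) = -0.4226 + 0.9063i


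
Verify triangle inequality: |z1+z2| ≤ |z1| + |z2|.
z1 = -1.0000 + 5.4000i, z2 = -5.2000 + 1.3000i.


|z1| = sqrt((-1)^2 + 5.4^2) = sqrt(30.16) = 5.4918
|z2| = sqrt((-5.2)^2 + 1.3^2) = sqrt(28.73) = 5.3600
z1+z2 = -6.2000 + 6.7000i
|z1+z2| = sqrt(83.33) = 9.1285
|z1|+|z2| = 5.4918 + 5.3600 = 10.8518

|z1+z2| = 9.1285 ≤ |z1|+|z2| = 10.8518 (verified)


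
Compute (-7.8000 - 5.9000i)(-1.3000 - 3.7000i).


Real = -7.8*(-1.3) - (-5.9)*(-3.7) = 10.14 - 21.83 = -11.69
Imag = -7.8*(-3.7) - (1.3)*(-5.9) = 28.86 + 7.67 = 36.53

-11.6900 + 36.5300i


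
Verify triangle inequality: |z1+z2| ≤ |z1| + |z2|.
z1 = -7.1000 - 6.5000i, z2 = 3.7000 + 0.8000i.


|z1| = sqrt((-7.1)^2 + (-6.5)^2) = sqrt(92.66) = 9.6260
|z2| = sqrt(3.7^2 + 0.8^2) = sqrt(14.33) = 3.7855
z1+z2 = -3.4000 - 5.7000i
|z1+z2| = sqrt(44.05) = 6.6370
|z1|+|z2| = 9.6260 + 3.7855 = 13.4115

|z1+z2| = 6.6370 ≤ |z1|+|z2| = 13.4115 (verified)


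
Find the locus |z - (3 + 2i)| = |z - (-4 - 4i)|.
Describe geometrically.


Equal distances means the locus is the perpendicular bisector of z1 and z2.
Midpoint = ((3+(-4))/2, (2+(-4))/2) = (-0.5000, -1.0000)

Perpendicular bisector through (-0.5000, -1.0000)


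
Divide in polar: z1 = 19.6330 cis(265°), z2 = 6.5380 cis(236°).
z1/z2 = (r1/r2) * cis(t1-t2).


r = 19.6330 / 6.5380 = 3.0029
theta = 265° - 236° = 29° = 29° (mod 360)

3.0029 cis(29°)


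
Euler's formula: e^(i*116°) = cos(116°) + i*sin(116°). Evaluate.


cos(116°) = -0.4384
sin(116°) = 0.8988

e^(i*116°) = -0.4384 + 0.8988i


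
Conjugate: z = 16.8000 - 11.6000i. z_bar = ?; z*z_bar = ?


z_bar = 16.8000 + 11.6000i
z*z_bar = 16.8^2 + (-11.6)^2 = 282.24 + 134.56 = 416.8

z_bar = 16.8000 + 11.6000i, z*z_bar = 416.8


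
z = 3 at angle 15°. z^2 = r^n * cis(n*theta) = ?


r^2 = 3^2 = 9
n*theta = 2*15° = 30° = 30° (mod 360)
a = 9*cos(30°) = 7.7942
b = 9*sin(30°) = 4.5000

9 cis(30°) = 7.7942 + 4.5000i


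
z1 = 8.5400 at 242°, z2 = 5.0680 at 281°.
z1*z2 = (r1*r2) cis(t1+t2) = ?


r = 8.5400 * 5.0680 = 43.2807
theta = 242° + 281° = 523° = 163° (mod 360)

43.2807 cis(163°)


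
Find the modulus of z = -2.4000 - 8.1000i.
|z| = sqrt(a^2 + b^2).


|z| = sqrt((-2.4)^2 + (-8.1)^2) = sqrt(5.76 + 65.61) = sqrt(71.37) = 8.4481

|z| = 8.4481


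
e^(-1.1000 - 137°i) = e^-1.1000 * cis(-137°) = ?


e^-1.1000 = 0.33287
cos(-137°) = -0.73135
sin(-137°) = -0.682
Real = 0.33287*(-0.73135) = -0.2434
Imag = 0.33287*(-0.682) = -0.2270

-0.2434 - 0.2270i


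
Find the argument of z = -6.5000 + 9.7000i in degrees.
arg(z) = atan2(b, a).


Re = -6.5, Im = 9.7
arg = atan2(9.7, -6.5) = 123.8262 degrees

arg(z) = 123.8262 degrees


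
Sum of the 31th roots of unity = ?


The sum of all 31th roots of unity is 0.
Geometric series: (1 - w^31)/(1 - w) = (1-1)/(1-w) = 0 since w^31 = 1, w ≠ 1.
Alternatively: coefficient of z^30 in z^31 - 1 is 0.

0


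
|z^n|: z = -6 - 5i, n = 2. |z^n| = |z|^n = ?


|z| = sqrt(36+25) = sqrt(61) = 7.8102
|z^2| = |z|^2 = (sqrt(61))^2 = 61

|z^2| = 61


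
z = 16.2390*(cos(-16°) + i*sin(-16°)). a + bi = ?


a = 16.2390*cos(-16°) = 16.2390*0.96126 = 15.6099
b = 16.2390*sin(-16°) = 16.2390*(-0.27564) = -4.4761

15.6099 - 4.4761i


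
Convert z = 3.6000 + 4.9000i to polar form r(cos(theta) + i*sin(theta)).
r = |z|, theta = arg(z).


r = sqrt(12.96+24.01) = sqrt(36.97) = 6.0803
theta = atan2(4.9, 3.6) = 53.6955 degrees

r = 6.0803, theta = 53.6955 degrees


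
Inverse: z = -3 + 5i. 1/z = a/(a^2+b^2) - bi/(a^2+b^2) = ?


|z|^2 = 9+25 = 34
1/z = (-3 - 5i)/34

1/z = -0.0882 - 0.1471i


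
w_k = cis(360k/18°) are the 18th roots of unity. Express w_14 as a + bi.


Angle = 360*14/18 = 280°
a = cos(280°) = 0.1736
b = sin(280°) = -0.9848

0.1736 - 0.9848i


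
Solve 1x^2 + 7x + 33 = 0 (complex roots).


disc = 7^2 - 4*1*33 = 49 - 132 = -83
sqrt(|disc|) = sqrt(83) = 9.1104
Real part = -7/(2*1) = -3.5000
Imag part = 9.1104/(2*1) = 4.5552

-3.5000 ± 4.5552i


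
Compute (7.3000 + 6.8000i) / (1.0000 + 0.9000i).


Conjugate of z2 = 1.0000 - 0.9000i
Numerator: (7.3000 + 6.8000i)(1.0000 - 0.9000i) = 13.4200 + 0.2300i
Denominator: 1^2 + 0.9^2 = 1.81
Result = (13.4200 + 0.2300i)/1.81

7.4144 + 0.1271i


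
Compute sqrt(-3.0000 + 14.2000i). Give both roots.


|z| = sqrt(9+201.64) = 14.5134
sqrt((|z|+a)/2) = sqrt((14.5134+(-3))/2) = sqrt(5.7567) = 2.3993
sqrt((|z|-a)/2) = sqrt((14.5134-(-3))/2) = sqrt(8.7567) = 2.9592

±(2.3993 + 2.9592i) i.e. 2.3993 + 2.9592i and -2.3993 - 2.9592i


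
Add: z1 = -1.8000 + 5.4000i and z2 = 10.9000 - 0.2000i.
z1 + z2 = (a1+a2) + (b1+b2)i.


Real: -1.8 + 10.9 = 9.1
Imag: 5.4 - 0.2 = 5.2

9.1000 + 5.2000i


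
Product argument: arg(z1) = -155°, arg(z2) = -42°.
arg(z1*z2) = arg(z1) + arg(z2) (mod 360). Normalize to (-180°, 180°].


arg(z1*z2) = -155° - 42° = -197°
Normalized to (-180°, 180°]: 163°

163°


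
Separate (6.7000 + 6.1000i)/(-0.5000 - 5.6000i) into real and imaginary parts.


Multiply by conjugate: (6.7000 + 6.1000i)(-0.5000 + 5.6000i) / ((-0.5)^2 + (-5.6)^2)
Numerator real = 6.7*(-0.5) + 6.1*(-5.6) = -37.51
Numerator imag = 6.1*(-0.5) - 6.7*(-5.6) = 34.47
Denominator = 31.61
Re(z) = -37.51/31.61 = -1.1866
Im(z) = 34.47/31.61 = 1.0905

Re(z) = -1.1866, Im(z) = 1.0905


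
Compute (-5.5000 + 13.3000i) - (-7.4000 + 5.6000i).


Real: -5.5 + 7.4 = 1.9
Imag: 13.3 - 5.6 = 7.7

1.9000 + 7.7000i


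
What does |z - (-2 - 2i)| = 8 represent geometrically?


|z - z0| = r is a circle with center z0 and radius r.
Center = (-2, -2), radius = 8

Circle with center (-2, -2) and radius 8


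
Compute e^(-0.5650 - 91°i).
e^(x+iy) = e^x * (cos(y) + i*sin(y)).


e^-0.5650 = 0.5684
cos(-91°) = -0.0175
sin(-91°) = -0.9998
Real = 0.5684*(-0.0175) = -0.0099
Imag = 0.5684*(-0.9998) = -0.5683

-0.0099 - 0.5683i


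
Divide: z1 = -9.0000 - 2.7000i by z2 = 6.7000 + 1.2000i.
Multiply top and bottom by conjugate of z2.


Conjugate of z2 = 6.7000 - 1.2000i
Numerator: (-9.0000 - 2.7000i)(6.7000 - 1.2000i) = -63.5400 - 7.2900i
Denominator: 6.7^2 + 1.2^2 = 46.33
Result = (-63.5400 - 7.2900i)/46.33

-1.3715 - 0.1573i


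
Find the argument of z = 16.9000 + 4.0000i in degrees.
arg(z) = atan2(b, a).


Re = 16.9, Im = 4
arg = atan2(4, 16.9) = 13.3161 degrees

arg(z) = 13.3161 degrees


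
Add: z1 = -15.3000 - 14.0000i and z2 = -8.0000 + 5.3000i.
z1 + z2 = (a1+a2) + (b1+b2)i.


Real: -15.3 - 8 = -23.3
Imag: -14 + 5.3 = -8.7

-23.3000 - 8.7000i


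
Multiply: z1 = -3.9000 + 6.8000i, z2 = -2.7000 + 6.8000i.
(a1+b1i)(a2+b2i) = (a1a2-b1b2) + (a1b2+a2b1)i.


Real = -3.9*(-2.7) - 6.8*6.8 = 10.53 - 46.24 = -35.71
Imag = -3.9*6.8 - (2.7)*6.8 = -26.52 - (18.36) = -44.88

-35.7100 - 44.8800i


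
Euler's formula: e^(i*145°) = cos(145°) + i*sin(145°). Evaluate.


cos(145°) = -0.8192
sin(145°) = 0.5736

e^(i*145°) = -0.8192 + 0.5736i


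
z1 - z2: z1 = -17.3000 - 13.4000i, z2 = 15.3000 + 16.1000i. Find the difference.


Real: -17.3 - 15.3 = -32.6
Imag: -13.4 - 16.1 = -29.5

-32.6000 - 29.5000i


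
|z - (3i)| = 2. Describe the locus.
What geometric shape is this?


|z - z0| = r is a circle with center z0 and radius r.
Center = (0, 3), radius = 2

Circle with center (0, 3) and radius 2


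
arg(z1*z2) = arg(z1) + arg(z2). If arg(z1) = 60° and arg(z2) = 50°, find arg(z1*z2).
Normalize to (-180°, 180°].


arg(z1*z2) = 60° + 50° = 110°
Normalized to (-180°, 180°]: 110°

110°


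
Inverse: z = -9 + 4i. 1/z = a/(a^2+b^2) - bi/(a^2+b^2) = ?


|z|^2 = 81+16 = 97
1/z = (-9 - 4i)/97

1/z = -0.0928 - 0.0412i


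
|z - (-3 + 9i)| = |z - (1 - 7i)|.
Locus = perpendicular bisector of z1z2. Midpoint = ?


Equal distances means the locus is the perpendicular bisector of z1 and z2.
Midpoint = ((-3+1)/2, (9+(-7))/2) = (-1.0000, 1.0000)

Perpendicular bisector through (-1.0000, 1.0000)


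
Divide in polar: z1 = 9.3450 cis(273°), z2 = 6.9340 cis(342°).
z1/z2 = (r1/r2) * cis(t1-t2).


r = 9.3450 / 6.9340 = 1.3477
theta = 273° - 342° = -69° = 291° (mod 360)

1.3477 cis(291°)


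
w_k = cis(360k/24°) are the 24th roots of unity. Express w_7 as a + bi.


Angle = 360*7/24 = 105°
a = cos(105°) = -0.2588
b = sin(105°) = 0.9659

-0.2588 + 0.9659i


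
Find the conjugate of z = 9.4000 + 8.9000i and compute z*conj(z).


z_bar = 9.4000 - 8.9000i
z*z_bar = 9.4^2 + 8.9^2 = 88.36 + 79.21 = 167.57

z_bar = 9.4000 - 8.9000i, z*z_bar = 167.57


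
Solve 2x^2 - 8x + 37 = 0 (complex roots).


disc = (-8)^2 - 4*2*37 = 64 - 296 = -232
sqrt(|disc|) = sqrt(232) = 15.2315
Real part = 8/(2*2) = 2.0000
Imag part = 15.2315/(2*2) = 3.8079

2.0000 ± 3.8079i


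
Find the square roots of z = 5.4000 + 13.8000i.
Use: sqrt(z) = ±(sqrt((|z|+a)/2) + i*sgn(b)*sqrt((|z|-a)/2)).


|z| = sqrt(29.16+190.44) = 14.8189
sqrt((|z|+a)/2) = sqrt((14.8189+5.4)/2) = sqrt(10.1095) = 3.1795
sqrt((|z|-a)/2) = sqrt((14.8189-5.4)/2) = sqrt(4.7095) = 2.1701

±(3.1795 + 2.1701i) i.e. 3.1795 + 2.1701i and -3.1795 - 2.1701i


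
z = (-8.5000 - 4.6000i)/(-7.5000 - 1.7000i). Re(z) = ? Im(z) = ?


Multiply by conjugate: (-8.5000 - 4.6000i)(-7.5000 + 1.7000i) / ((-7.5)^2 + (-1.7)^2)
Numerator real = -8.5*(-7.5) - (4.6)*(-1.7) = 71.57
Numerator imag = -4.6*(-7.5) - (-8.5)*(-1.7) = 20.05
Denominator = 59.14
Re(z) = 71.57/59.14 = 1.2102
Im(z) = 20.05/59.14 = 0.3390

Re(z) = 1.2102, Im(z) = 0.3390


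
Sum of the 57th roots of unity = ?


The sum of all 57th roots of unity is 0.
Geometric series: (1 - w^57)/(1 - w) = (1-1)/(1-w) = 0 since w^57 = 1, w ≠ 1.
Alternatively: coefficient of z^56 in z^57 - 1 is 0.

0


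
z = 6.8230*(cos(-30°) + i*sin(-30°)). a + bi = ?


a = 6.8230*cos(-30°) = 6.8230*0.86603 = 5.9089
b = 6.8230*sin(-30°) = 6.8230*(-0.5) = -3.4115

5.9089 - 3.4115i


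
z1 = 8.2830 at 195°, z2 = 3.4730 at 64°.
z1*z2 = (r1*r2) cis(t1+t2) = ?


r = 8.2830 * 3.4730 = 28.7669
theta = 195° + 64° = 259° = 259° (mod 360)

28.7669 cis(259°)


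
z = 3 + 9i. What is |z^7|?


|z| = sqrt(9+81) = sqrt(90) = 9.4868
|z^7| = |z|^7 = (sqrt(90))^7 = 90^3 * sqrt(90) = 729000*sqrt(90)

|z^7| = 729000*sqrt(90) ≈ 6915901.2428


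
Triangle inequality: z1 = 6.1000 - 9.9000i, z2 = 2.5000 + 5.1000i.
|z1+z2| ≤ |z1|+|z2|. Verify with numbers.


|z1| = sqrt(6.1^2 + (-9.9)^2) = sqrt(135.22) = 11.6284
|z2| = sqrt(2.5^2 + 5.1^2) = sqrt(32.26) = 5.6798
z1+z2 = 8.6000 - 4.8000i
|z1+z2| = sqrt(97) = 9.8489
|z1|+|z2| = 11.6284 + 5.6798 = 17.3082

|z1+z2| = 9.8489 ≤ |z1|+|z2| = 17.3082 (verified)


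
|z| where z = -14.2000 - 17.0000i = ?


|z| = sqrt((-14.2)^2 + (-17)^2) = sqrt(201.64 + 289) = sqrt(490.64) = 22.1504

|z| = 22.1504


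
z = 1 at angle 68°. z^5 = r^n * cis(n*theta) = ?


r^5 = 1^5 = 1
n*theta = 5*68° = 340° = 340° (mod 360)
a = 1*cos(340°) = 0.9397
b = 1*sin(340°) = -0.3420

1 cis(340°) = 0.9397 - 0.3420i


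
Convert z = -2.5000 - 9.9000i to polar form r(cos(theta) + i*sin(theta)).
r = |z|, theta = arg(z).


r = sqrt(6.25+98.01) = sqrt(104.26) = 10.2108
theta = atan2(-9.9, -2.5) = -104.1723 degrees

r = 10.2108, theta = -104.1723 degrees


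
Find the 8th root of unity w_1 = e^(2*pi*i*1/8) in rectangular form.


Angle = 360*1/8 = 45°
a = cos(45°) = 0.7071
b = sin(45°) = 0.7071

0.7071 + 0.7071i


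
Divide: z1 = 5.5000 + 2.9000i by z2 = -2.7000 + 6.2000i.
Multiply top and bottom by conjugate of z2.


Conjugate of z2 = -2.7000 - 6.2000i
Numerator: (5.5000 + 2.9000i)(-2.7000 - 6.2000i) = 3.1300 - 41.9300i
Denominator: (-2.7)^2 + 6.2^2 = 45.73
Result = (3.1300 - 41.9300i)/45.73

0.0684 - 0.9169i


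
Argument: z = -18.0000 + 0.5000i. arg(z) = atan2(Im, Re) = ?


Re = -18, Im = 0.5
arg = atan2(0.5, -18) = 178.4089 degrees

arg(z) = 178.4089 degrees


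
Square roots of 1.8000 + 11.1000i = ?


|z| = sqrt(3.24+123.21) = 11.2450
sqrt((|z|+a)/2) = sqrt((11.2450+1.8)/2) = sqrt(6.5225) = 2.5539
sqrt((|z|-a)/2) = sqrt((11.2450-1.8)/2) = sqrt(4.7225) = 2.1731

±(2.5539 + 2.1731i) i.e. 2.5539 + 2.1731i and -2.5539 - 2.1731i


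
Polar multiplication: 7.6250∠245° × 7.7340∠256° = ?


r = 7.6250 * 7.7340 = 58.9718
theta = 245° + 256° = 501° = 141° (mod 360)

58.9718 cis(141°)


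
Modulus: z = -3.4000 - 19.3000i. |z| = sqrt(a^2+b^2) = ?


|z| = sqrt((-3.4)^2 + (-19.3)^2) = sqrt(11.56 + 372.49) = sqrt(384.05) = 19.5972

|z| = 19.5972


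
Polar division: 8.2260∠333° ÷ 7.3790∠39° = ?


r = 8.2260 / 7.3790 = 1.1148
theta = 333° - 39° = 294° = 294° (mod 360)

1.1148 cis(294°)


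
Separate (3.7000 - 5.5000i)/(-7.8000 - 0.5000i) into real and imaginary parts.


Multiply by conjugate: (3.7000 - 5.5000i)(-7.8000 + 0.5000i) / ((-7.8)^2 + (-0.5)^2)
Numerator real = 3.7*(-7.8) - (5.5)*(-0.5) = -26.11
Numerator imag = -5.5*(-7.8) - 3.7*(-0.5) = 44.75
Denominator = 61.09
Re(z) = -26.11/61.09 = -0.4274
Im(z) = 44.75/61.09 = 0.7325

Re(z) = -0.4274, Im(z) = 0.7325


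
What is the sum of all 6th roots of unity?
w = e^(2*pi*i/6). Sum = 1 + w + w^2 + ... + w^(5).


The sum of all 6th roots of unity is 0.
Geometric series: (1 - w^6)/(1 - w) = (1-1)/(1-w) = 0 since w^6 = 1, w ≠ 1.
Alternatively: coefficient of z^5 in z^6 - 1 is 0.

0


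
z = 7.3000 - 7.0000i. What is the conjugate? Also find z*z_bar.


z_bar = 7.3000 + 7.0000i
z*z_bar = 7.3^2 + (-7)^2 = 53.29 + 49 = 102.29

z_bar = 7.3000 + 7.0000i, z*z_bar = 102.29


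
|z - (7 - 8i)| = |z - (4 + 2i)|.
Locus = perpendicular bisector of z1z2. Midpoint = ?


Equal distances means the locus is the perpendicular bisector of z1 and z2.
Midpoint = ((7+4)/2, (-8+2)/2) = (5.5000, -3.0000)

Perpendicular bisector through (5.5000, -3.0000)


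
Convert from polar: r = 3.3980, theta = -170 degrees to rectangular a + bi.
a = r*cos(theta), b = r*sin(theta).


a = 3.3980*cos(-170°) = 3.3980*(-0.9848) = -3.3464
b = 3.3980*sin(-170°) = 3.3980*(-0.17365) = -0.5901

-3.3464 - 0.5901i


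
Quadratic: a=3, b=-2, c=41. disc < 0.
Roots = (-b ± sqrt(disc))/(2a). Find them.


disc = (-2)^2 - 4*3*41 = 4 - 492 = -488
sqrt(|disc|) = sqrt(488) = 22.0907
Real part = 2/(2*3) = 0.3333
Imag part = 22.0907/(2*3) = 3.6818

0.3333 ± 3.6818i


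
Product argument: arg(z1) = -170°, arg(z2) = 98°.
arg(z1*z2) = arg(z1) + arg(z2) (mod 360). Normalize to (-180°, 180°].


arg(z1*z2) = -170° + 98° = -72°
Normalized to (-180°, 180°]: -72°

-72°


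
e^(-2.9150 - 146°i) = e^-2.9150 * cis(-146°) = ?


e^-2.9150 = 0.0542
cos(-146°) = -0.829
sin(-146°) = -0.5592
Real = 0.0542*(-0.829) = -0.0449
Imag = 0.0542*(-0.5592) = -0.0303

-0.0449 - 0.0303i


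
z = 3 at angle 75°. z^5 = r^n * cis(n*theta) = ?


r^5 = 3^5 = 243
n*theta = 5*75° = 375° = 15° (mod 360)
a = 243*cos(15°) = 234.7200
b = 243*sin(15°) = 62.8930

243 cis(15°) = 234.7200 + 62.8930i


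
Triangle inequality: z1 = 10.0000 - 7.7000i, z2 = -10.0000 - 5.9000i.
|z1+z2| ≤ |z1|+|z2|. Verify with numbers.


|z1| = sqrt(10^2 + (-7.7)^2) = sqrt(159.29) = 12.6210
|z2| = sqrt((-10)^2 + (-5.9)^2) = sqrt(134.81) = 11.6108
z1+z2 = -13.6000i
|z1+z2| = sqrt(184.96) = 13.6000
|z1|+|z2| = 12.6210 + 11.6108 = 24.2318

|z1+z2| = 13.6000 ≤ |z1|+|z2| = 24.2318 (verified)


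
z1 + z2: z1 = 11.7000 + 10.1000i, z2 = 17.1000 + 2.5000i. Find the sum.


Real: 11.7 + 17.1 = 28.8
Imag: 10.1 + 2.5 = 12.6

28.8000 + 12.6000i


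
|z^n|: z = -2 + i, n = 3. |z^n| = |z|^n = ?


|z| = sqrt(4+1) = sqrt(5) = 2.2361
|z^3| = |z|^3 = (sqrt(5))^3 = 5*sqrt(5)

|z^3| = 5*sqrt(5) ≈ 11.1803


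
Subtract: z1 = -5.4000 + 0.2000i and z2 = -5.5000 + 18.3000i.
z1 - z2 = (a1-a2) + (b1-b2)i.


Real: -5.4 + 5.5 = 0.1
Imag: 0.2 - 18.3 = -18.1

0.1000 - 18.1000i


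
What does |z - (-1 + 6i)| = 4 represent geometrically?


|z - z0| = r is a circle with center z0 and radius r.
Center = (-1, 6), radius = 4

Circle with center (-1, 6) and radius 4


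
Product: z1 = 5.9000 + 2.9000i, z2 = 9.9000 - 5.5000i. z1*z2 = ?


Real = 5.9*9.9 - 2.9*(-5.5) = 58.41 - (-15.95) = 74.36
Imag = 5.9*(-5.5) + 9.9*2.9 = -32.45 + 28.71 = -3.74

74.3600 - 3.7400i


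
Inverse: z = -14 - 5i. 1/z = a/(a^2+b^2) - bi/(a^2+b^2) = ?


|z|^2 = 196+25 = 221
1/z = (-14 + 5i)/221

1/z = -0.0633 + 0.0226i


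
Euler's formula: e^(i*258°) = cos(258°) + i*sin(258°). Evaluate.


cos(258°) = -0.2079
sin(258°) = -0.9781

e^(i*258°) = -0.2079 - 0.9781i


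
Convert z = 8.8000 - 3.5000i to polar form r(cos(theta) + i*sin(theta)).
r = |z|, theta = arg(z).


r = sqrt(77.44+12.25) = sqrt(89.69) = 9.4705
theta = atan2(-3.5, 8.8) = -21.6891 degrees

r = 9.4705, theta = -21.6891 degrees


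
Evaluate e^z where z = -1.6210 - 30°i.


e^-1.6210 = 0.1977
cos(-30°) = 0.866
sin(-30°) = -0.5
Real = 0.1977*0.866 = 0.1712
Imag = 0.1977*(-0.5) = -0.0989

0.1712 - 0.0989i


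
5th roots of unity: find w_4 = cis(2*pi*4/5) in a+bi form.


Angle = 360*4/5 = 288°
a = cos(288°) = 0.3090
b = sin(288°) = -0.9511

0.3090 - 0.9511i


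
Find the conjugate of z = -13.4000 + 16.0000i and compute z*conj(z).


z_bar = -13.4000 - 16.0000i
z*z_bar = (-13.4)^2 + 16^2 = 179.56 + 256 = 435.56

z_bar = -13.4000 - 16.0000i, z*z_bar = 435.56


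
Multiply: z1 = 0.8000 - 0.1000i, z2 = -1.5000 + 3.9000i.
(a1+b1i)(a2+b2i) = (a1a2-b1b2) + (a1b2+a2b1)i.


Real = 0.8*(-1.5) - (-0.1)*3.9 = -1.2 - (-0.39) = -0.81
Imag = 0.8*3.9 - (1.5)*(-0.1) = 3.12 + 0.15 = 3.27

-0.8100 + 3.2700i


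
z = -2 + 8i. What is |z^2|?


|z| = sqrt(4+64) = sqrt(68) = 8.2462
|z^2| = |z|^2 = (sqrt(68))^2 = 68

|z^2| = 68


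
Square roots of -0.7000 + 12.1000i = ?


|z| = sqrt(0.49+146.41) = 12.1202
sqrt((|z|+a)/2) = sqrt((12.1202+(-0.7))/2) = sqrt(5.7101) = 2.3896
sqrt((|z|-a)/2) = sqrt((12.1202-(-0.7))/2) = sqrt(6.4101) = 2.5318

±(2.3896 + 2.5318i) i.e. 2.3896 + 2.5318i and -2.3896 - 2.5318i


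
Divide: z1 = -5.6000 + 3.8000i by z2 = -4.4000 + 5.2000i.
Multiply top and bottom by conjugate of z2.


Conjugate of z2 = -4.4000 - 5.2000i
Numerator: (-5.6000 + 3.8000i)(-4.4000 - 5.2000i) = 44.4000 + 12.4000i
Denominator: (-4.4)^2 + 5.2^2 = 46.4
Result = (44.4000 + 12.4000i)/46.4

0.9569 + 0.2672i


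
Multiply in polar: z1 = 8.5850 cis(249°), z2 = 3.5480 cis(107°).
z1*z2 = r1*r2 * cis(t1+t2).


r = 8.5850 * 3.5480 = 30.4596
theta = 249° + 107° = 356° = 356° (mod 360)

30.4596 cis(356°)


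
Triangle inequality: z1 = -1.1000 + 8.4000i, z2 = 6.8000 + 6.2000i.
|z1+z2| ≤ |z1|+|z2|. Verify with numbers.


|z1| = sqrt((-1.1)^2 + 8.4^2) = sqrt(71.77) = 8.4717
|z2| = sqrt(6.8^2 + 6.2^2) = sqrt(84.68) = 9.2022
z1+z2 = 5.7000 + 14.6000i
|z1+z2| = sqrt(245.65) = 15.6732
|z1|+|z2| = 8.4717 + 9.2022 = 17.6739

|z1+z2| = 15.6732 ≤ |z1|+|z2| = 17.6739 (verified)


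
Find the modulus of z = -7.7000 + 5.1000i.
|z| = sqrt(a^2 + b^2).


|z| = sqrt((-7.7)^2 + 5.1^2) = sqrt(59.29 + 26.01) = sqrt(85.3) = 9.2358

|z| = 9.2358


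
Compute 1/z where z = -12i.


|z|^2 = 0+144 = 144
1/z = (0 + 12i)/144

1/z = 0 + 0.0833i


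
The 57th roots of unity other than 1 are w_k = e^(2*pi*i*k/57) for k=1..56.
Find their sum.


With w = e^(2*pi*i/57), all 57 of the 57th roots of unity w^0 = 1, w, ..., w^(56) sum to 0: 1 + w + ... + w^(56) = (1 - w^57)/(1 - w) = 0 since w^57 = 1, w ≠ 1.
Removing the root 1: w + w^2 + ... + w^(56) = 0 - 1 = -1

Sum = -1


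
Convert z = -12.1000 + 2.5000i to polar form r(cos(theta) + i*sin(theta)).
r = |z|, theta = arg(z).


r = sqrt(146.41+6.25) = sqrt(152.66) = 12.3556
theta = atan2(2.5, -12.1) = 168.3263 degrees

r = 12.3556, theta = 168.3263 degrees


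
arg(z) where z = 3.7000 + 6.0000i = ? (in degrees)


Re = 3.7, Im = 6
arg = atan2(6, 3.7) = 58.3392 degrees

arg(z) = 58.3392 degrees


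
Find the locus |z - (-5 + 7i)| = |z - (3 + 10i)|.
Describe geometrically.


Equal distances means the locus is the perpendicular bisector of z1 and z2.
Midpoint = ((-5+3)/2, (7+10)/2) = (-1.0000, 8.5000)

Perpendicular bisector through (-1.0000, 8.5000)


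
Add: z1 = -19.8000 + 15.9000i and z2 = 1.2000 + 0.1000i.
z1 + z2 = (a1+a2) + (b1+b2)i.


Real: -19.8 + 1.2 = -18.6
Imag: 15.9 + 0.1 = 16

-18.6000 + 16.0000i


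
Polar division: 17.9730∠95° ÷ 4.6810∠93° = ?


r = 17.9730 / 4.6810 = 3.8396
theta = 95° - 93° = 2° = 2° (mod 360)

3.8396 cis(2°)


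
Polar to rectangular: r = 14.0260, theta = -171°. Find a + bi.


a = 14.0260*cos(-171°) = 14.0260*(-0.98769) = -13.8533
b = 14.0260*sin(-171°) = 14.0260*(-0.15643) = -2.1941

-13.8533 - 2.1941i


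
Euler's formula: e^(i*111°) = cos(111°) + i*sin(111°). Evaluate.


cos(111°) = -0.3584
sin(111°) = 0.9336

e^(i*111°) = -0.3584 + 0.9336i


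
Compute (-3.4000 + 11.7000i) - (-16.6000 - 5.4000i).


Real: -3.4 + 16.6 = 13.2
Imag: 11.7 + 5.4 = 17.1

13.2000 + 17.1000i


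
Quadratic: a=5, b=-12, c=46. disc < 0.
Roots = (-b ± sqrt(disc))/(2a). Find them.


disc = (-12)^2 - 4*5*46 = 144 - 920 = -776
sqrt(|disc|) = sqrt(776) = 27.8568
Real part = 12/(2*5) = 1.2000
Imag part = 27.8568/(2*5) = 2.7857

1.2000 ± 2.7857i


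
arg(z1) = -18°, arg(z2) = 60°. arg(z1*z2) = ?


arg(z1*z2) = -18° + 60° = 42°
Normalized to (-180°, 180°]: 42°

42°


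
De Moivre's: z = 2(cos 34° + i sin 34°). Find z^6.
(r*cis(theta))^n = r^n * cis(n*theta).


r^6 = 2^6 = 64
n*theta = 6*34° = 204° = 204° (mod 360)
a = 64*cos(204°) = -58.4669
b = 64*sin(204°) = -26.0311

64 cis(204°) = -58.4669 - 26.0311i


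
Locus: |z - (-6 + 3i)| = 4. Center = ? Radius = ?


|z - z0| = r is a circle with center z0 and radius r.
Center = (-6, 3), radius = 4

Circle with center (-6, 3) and radius 4


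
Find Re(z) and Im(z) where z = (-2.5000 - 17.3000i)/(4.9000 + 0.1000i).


Multiply by conjugate: (-2.5000 - 17.3000i)(4.9000 - 0.1000i) / (4.9^2 + 0.1^2)
Numerator real = -2.5*4.9 - (17.3)*0.1 = -13.98
Numerator imag = -17.3*4.9 - (-2.5)*0.1 = -84.52
Denominator = 24.02
Re(z) = -13.98/24.02 = -0.5820
Im(z) = -84.52/24.02 = -3.5187

Re(z) = -0.5820, Im(z) = -3.5187


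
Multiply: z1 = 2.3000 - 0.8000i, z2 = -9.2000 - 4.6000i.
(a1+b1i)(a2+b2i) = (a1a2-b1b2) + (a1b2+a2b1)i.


Real = 2.3*(-9.2) - (-0.8)*(-4.6) = -21.16 - 3.68 = -24.84
Imag = 2.3*(-4.6) - (9.2)*(-0.8) = -10.58 + 7.36 = -3.22

-24.8400 - 3.2200i


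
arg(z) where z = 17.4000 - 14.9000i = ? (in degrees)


Re = 17.4, Im = -14.9
arg = atan2(-14.9, 17.4) = -40.5742 degrees

arg(z) = -40.5742 degrees


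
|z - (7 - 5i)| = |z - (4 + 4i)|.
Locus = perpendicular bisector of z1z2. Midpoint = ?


Equal distances means the locus is the perpendicular bisector of z1 and z2.
Midpoint = ((7+4)/2, (-5+4)/2) = (5.5000, -0.5000)

Perpendicular bisector through (5.5000, -0.5000)


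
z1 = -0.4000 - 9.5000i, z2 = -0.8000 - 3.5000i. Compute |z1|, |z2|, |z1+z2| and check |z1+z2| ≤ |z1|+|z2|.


|z1| = sqrt((-0.4)^2 + (-9.5)^2) = sqrt(90.41) = 9.5084
|z2| = sqrt((-0.8)^2 + (-3.5)^2) = sqrt(12.89) = 3.5903
z1+z2 = -1.2000 - 13.0000i
|z1+z2| = sqrt(170.44) = 13.0553
|z1|+|z2| = 9.5084 + 3.5903 = 13.0987

|z1+z2| = 13.0553 ≤ |z1|+|z2| = 13.0987 (verified)


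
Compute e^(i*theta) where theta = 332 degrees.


cos(332°) = 0.8829
sin(332°) = -0.4695

e^(i*332°) = 0.8829 - 0.4695i


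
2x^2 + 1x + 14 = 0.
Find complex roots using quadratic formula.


disc = 1^2 - 4*2*14 = 1 - 112 = -111
sqrt(|disc|) = sqrt(111) = 10.5357
Real part = -1/(2*2) = -0.2500
Imag part = 10.5357/(2*2) = 2.6339

-0.2500 ± 2.6339i


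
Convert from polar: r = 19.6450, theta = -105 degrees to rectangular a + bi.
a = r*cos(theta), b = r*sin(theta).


a = 19.6450*cos(-105°) = 19.6450*(-0.25882) = -5.0845
b = 19.6450*sin(-105°) = 19.6450*(-0.965926) = -18.9756

-5.0845 - 18.9756i


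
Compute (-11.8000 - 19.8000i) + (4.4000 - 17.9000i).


Real: -11.8 + 4.4 = -7.4
Imag: -19.8 - 17.9 = -37.7

-7.4000 - 37.7000i


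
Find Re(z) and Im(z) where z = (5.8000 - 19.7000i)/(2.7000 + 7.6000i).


Multiply by conjugate: (5.8000 - 19.7000i)(2.7000 - 7.6000i) / (2.7^2 + 7.6^2)
Numerator real = 5.8*2.7 - (19.7)*7.6 = -134.06
Numerator imag = -19.7*2.7 - 5.8*7.6 = -97.27
Denominator = 65.05
Re(z) = -134.06/65.05 = -2.0609
Im(z) = -97.27/65.05 = -1.4953

Re(z) = -2.0609, Im(z) = -1.4953


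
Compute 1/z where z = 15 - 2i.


|z|^2 = 225+4 = 229
1/z = (15 + 2i)/229

1/z = 0.0655 + 0.0087i


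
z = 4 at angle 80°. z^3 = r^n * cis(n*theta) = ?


r^3 = 4^3 = 64
n*theta = 3*80° = 240° = 240° (mod 360)
a = 64*cos(240°) = -32.0000
b = 64*sin(240°) = -55.4256

64 cis(240°) = -32.0000 - 55.4256i


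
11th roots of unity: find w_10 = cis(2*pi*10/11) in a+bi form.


Angle = 360*10/11 = 327.2727°
a = cos(327.2727°) = 0.8413
b = sin(327.2727°) = -0.5406

0.8413 - 0.5406i


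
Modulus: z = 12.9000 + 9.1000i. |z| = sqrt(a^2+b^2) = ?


|z| = sqrt(12.9^2 + 9.1^2) = sqrt(166.41 + 82.81) = sqrt(249.22) = 15.7867

|z| = 15.7867


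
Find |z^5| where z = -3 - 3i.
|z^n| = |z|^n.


|z| = sqrt(9+9) = sqrt(18) = 4.2426
|z^5| = |z|^5 = (sqrt(18))^5 = 18^2 * sqrt(18) = 324*sqrt(18)

|z^5| = 324*sqrt(18) ≈ 1374.6156


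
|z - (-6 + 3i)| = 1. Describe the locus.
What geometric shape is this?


|z - z0| = r is a circle with center z0 and radius r.
Center = (-6, 3), radius = 1

Circle with center (-6, 3) and radius 1


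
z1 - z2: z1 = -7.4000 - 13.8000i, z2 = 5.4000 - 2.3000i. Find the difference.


Real: -7.4 - 5.4 = -12.8
Imag: -13.8 + 2.3 = -11.5

-12.8000 - 11.5000i


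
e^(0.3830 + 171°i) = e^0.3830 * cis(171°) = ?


e^0.3830 = 1.4667
cos(171°) = -0.98769
sin(171°) = 0.1564
Real = 1.4667*(-0.98769) = -1.4486
Imag = 1.4667*0.1564 = 0.2294

-1.4486 + 0.2294i


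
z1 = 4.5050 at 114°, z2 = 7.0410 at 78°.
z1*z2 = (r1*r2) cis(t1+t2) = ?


r = 4.5050 * 7.0410 = 31.7197
theta = 114° + 78° = 192° = 192° (mod 360)

31.7197 cis(192°)
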